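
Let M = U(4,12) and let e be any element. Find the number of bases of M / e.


Contracting e from U(4,12) gives U(3,11).
Bases of U(3,11) = C(11,3) = 11! / (3! * 8!) = 165.

165


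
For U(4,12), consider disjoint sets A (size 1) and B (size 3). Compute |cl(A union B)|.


|A union B| = 1 + 3 = 4 (disjoint).
In U(4,12), cl(S) = S if |S| < 4, else cl(S) = E.
Since 4 >= 4, cl(A union B) = E.
|cl(A union B)| = 12.

12


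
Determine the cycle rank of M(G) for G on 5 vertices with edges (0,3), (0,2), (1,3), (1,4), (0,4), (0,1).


Cycle rank (nullity) = |E| - r(M) = |E| - (|V| - c).
|E| = 6, |V| = 5, c = 1.
Nullity = 6 - (5 - 1) = 6 - 4 = 2.

2


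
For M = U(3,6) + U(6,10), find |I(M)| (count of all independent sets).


For a direct sum, |I(M1+M2)| = |I(M1)| * |I(M2)|.
|I(U(3,6))| = sum C(6,k) for k=0..3 = 42.
|I(U(6,10))| = sum C(10,k) for k=0..6 = 848.
Total = 42 * 848 = 35616.

35616


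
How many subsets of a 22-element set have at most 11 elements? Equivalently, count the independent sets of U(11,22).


Independent sets of U(11,22) are all subsets of size <= 11.
Count = C(22,0) + C(22,1) + C(22,2) + C(22,3) + C(22,4) + C(22,5) + C(22,6) + C(22,7) + C(22,8) + C(22,9) + C(22,10) + C(22,11)
     = 1 + 22 + 231 + 1540 + 7315 + 26334 + 74613 + 170544 + 319770 + 497420 + 646646 + 705432
     = 2449868.

2449868


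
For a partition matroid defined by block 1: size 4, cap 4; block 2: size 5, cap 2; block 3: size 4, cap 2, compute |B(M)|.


A basis picks exactly ci elements from block i.
Number of bases = product of C(|Si|, ci).
= C(4,4) * C(5,2) * C(4,2)
= 1 * 10 * 6
= 60.

60


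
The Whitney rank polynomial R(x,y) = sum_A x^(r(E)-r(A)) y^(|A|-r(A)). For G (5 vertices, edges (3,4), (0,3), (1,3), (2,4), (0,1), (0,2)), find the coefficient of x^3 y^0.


R(x,y) = sum over A in 2^E of x^(r(E)-r(A)) * y^(|A|-r(A)).
G has 5 vertices, 6 edges. r(E) = 4.
Enumerate all 2^6 = 64 subsets.
Count subsets with r(E)-r(A)=3 and |A|-r(A)=0: 6.

6


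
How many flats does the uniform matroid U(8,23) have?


Flats of U(8,23): every subset of size < 8 is a flat, plus E itself.
Count = (23 choose 0) + (23 choose 1) + (23 choose 2) + (23 choose 3) + (23 choose 4) + (23 choose 5) + (23 choose 6) + (23 choose 7) + 1
     = 1 + 23 + 253 + 1771 + 8855 + 33649 + 100947 + 245157 + 1
     = 390657.

390657


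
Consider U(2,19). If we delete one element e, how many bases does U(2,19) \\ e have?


Deleting e from U(2,19) gives U(2,18) since n > r.
Bases of U(2,18) = C(18,2) = (18 * 17) / (1 * 2) = 153.

153


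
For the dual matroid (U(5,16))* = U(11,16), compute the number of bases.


The dual of U(r,n) is U(n-r, n) = U(11,16).
Bases of U(11,16) are all (11)-element subsets.
|B(M*)| = C(16,11) = 16! / (11! * 5!) = 4368.

4368


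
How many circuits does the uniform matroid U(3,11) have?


In U(3,11), circuits are the (4)-element subsets.
Any set of 4 elements is dependent, and removing any one element gives
an independent set of size 3, so it is a minimal dependent set.
Number of circuits = C(11,4) = (11 * 10 * 9 * 8) / (1 * 2 * 3 * 4) = 330.

330


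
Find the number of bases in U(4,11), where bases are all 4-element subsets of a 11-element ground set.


Bases of U(4,11) are all 4-element subsets of the 11-element ground set.
Number of bases = C(11,4).
(11 choose 4) = 330.

330


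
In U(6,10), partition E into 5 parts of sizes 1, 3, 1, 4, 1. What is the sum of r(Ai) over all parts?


r(Ai) = min(|Ai|, 6) for each part.
Sum = min(1,6) + min(3,6) + min(1,6) + min(4,6) + min(1,6)
    = 1 + 3 + 1 + 4 + 1
    = 10.

10


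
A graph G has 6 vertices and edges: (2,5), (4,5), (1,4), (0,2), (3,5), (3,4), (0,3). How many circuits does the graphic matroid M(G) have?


A circuit in a graphic matroid = edge set of a simple cycle.
G has 6 vertices and 7 edges.
Enumerating all minimal edge subsets forming cycles...
Total circuits found: 3.

3


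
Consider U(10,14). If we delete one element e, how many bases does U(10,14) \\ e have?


Deleting e from U(10,14) gives U(10,13) since n > r.
Bases of U(10,13) = C(13,10) = 13! / (10! * 3!) = 286.

286


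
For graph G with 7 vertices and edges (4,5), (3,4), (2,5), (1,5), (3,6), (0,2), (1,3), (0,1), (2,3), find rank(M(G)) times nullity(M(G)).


r(M) = |V| - c = 7 - 1 = 6.
nullity = |E| - r(M) = 9 - 6 = 3.
Product = 6 * 3 = 18.

18


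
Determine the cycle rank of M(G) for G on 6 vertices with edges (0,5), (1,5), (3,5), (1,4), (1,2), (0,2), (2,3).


Cycle rank (nullity) = |E| - r(M) = |E| - (|V| - c).
|E| = 7, |V| = 6, c = 1.
Nullity = 7 - (6 - 1) = 7 - 5 = 2.

2


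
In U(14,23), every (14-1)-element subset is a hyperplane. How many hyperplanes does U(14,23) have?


Hyperplanes of U(14,23) are flats of rank 13.
In a uniform matroid, these are exactly the (13)-element subsets.
Count = C(23,13) = 1144066.

1144066


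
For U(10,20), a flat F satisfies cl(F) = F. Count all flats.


Flats of U(10,20): every subset of size < 10 is a flat, plus E itself.
Count = C(20,0) + C(20,1) + C(20,2) + C(20,3) + C(20,4) + C(20,5) + C(20,6) + C(20,7) + C(20,8) + C(20,9) + 1
     = 1 + 20 + 190 + 1140 + 4845 + 15504 + 38760 + 77520 + 125970 + 167960 + 1
     = 431911.

431911


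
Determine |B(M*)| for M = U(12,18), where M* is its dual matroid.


The dual of U(r,n) is U(n-r, n) = U(6,18).
Bases of U(6,18) are all (6)-element subsets.
|B(M*)| = (18 choose 6) = 18564.

18564


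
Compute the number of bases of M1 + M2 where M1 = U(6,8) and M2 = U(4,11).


Bases of a direct sum M1 + M2: |B| = |B(M1)| * |B(M2)|.
|B(U(6,8))| = C(8,6) = 28.
|B(U(4,11))| = C(11,4) = 330.
Total bases = 28 * 330 = 9240.

9240


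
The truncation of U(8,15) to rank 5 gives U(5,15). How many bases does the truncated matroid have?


Truncating U(8,15) to rank 5 gives U(5,15).
Bases of U(5,15) are all 5-element subsets of 15 elements.
Number of bases = C(15,5) = 15! / (5! * 10!) = 3003.

3003


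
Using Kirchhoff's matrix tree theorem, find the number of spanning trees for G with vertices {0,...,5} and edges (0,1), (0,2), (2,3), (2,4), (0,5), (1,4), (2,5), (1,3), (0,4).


By Kirchhoff's matrix tree theorem, the number of spanning trees equals
the determinant of any cofactor of the Laplacian matrix L.
G has 6 vertices and 9 edges.
Computing the (5 x 5) cofactor determinant gives 61.

61


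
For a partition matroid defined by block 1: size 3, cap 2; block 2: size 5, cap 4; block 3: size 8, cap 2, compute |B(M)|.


A basis picks exactly ci elements from block i.
Number of bases = product of C(|Si|, ci).
= C(3,2) * C(5,4) * C(8,2)
= 3 * 5 * 28
= 420.

420


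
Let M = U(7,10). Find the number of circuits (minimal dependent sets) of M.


In U(7,10), circuits are the (8)-element subsets.
Any set of 8 elements is dependent, and removing any one element gives
an independent set of size 7, so it is a minimal dependent set.
Number of circuits = C(10,8) = 10! / (8! * 2!) = 45.

45


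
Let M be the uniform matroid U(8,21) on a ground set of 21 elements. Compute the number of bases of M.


Bases of U(8,21) are all 8-element subsets of the 21-element ground set.
Number of bases = C(21,8).
C(21,8) = 21! / (8! * 13!) = 203490.

203490


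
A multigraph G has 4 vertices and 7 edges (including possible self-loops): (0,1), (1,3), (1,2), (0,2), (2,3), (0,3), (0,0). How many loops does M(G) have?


In a graphic matroid, a loop is a self-loop edge (u,u) with rank 0.
Examining all 7 edges for self-loops...
Self-loops found: (0,0)
Number of loops = 1.

1


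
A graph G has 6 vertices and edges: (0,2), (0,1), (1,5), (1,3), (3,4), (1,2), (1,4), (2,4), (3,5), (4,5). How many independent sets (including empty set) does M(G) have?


An independent set in a graphic matroid is an acyclic edge subset.
G has 6 vertices and 10 edges.
Enumerate all 2^10 = 1024 subsets, checking for acyclicity.
Total independent sets = 436.

436


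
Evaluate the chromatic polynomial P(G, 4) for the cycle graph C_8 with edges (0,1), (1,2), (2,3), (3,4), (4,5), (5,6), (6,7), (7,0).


P(C_8, k) = (k-1)^8 + (-1)^8*(k-1).
P(4) = (3)^8 + 3
= 6561 + 3 = 6564.

6564


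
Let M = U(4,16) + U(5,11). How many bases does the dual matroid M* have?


(M1+M2)* = M1* + M2*.
M1* = U(12,16), bases: C(16,12) = 1820.
M2* = U(6,11), bases: C(11,6) = 462.
|B(M*)| = 1820 * 462 = 840840.

840840


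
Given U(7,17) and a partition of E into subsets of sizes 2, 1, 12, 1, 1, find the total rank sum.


r(Ai) = min(|Ai|, 7) for each part.
Sum = min(2,7) + min(1,7) + min(12,7) + min(1,7) + min(1,7)
    = 2 + 1 + 7 + 1 + 1
    = 12.

12


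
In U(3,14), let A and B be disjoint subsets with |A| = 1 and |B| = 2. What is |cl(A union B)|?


|A union B| = 1 + 2 = 3 (disjoint).
In U(3,14), cl(S) = S if |S| < 3, else cl(S) = E.
Since 3 >= 3, cl(A union B) = E.
|cl(A union B)| = 14.

14


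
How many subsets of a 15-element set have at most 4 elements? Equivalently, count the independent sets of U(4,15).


Independent sets of U(4,15) are all subsets of size <= 4.
Count = C(15,0) + C(15,1) + C(15,2) + C(15,3) + C(15,4)
     = 1 + 15 + 105 + 455 + 1365
     = 1941.

1941


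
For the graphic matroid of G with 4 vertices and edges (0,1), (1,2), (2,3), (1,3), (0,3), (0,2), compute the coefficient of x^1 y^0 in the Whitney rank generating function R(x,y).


R(x,y) = sum over A in 2^E of x^(r(E)-r(A)) * y^(|A|-r(A)).
G has 4 vertices, 6 edges. r(E) = 3.
Enumerate all 2^6 = 64 subsets.
Count subsets with r(E)-r(A)=1 and |A|-r(A)=0: 15.

15


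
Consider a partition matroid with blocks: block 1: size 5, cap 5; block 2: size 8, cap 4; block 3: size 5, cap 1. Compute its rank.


Rank of a partition matroid = sum of min(|Si|, ci) for each block.
= min(5,5) + min(8,4) + min(5,1)
= 5 + 4 + 1
= 10.

10


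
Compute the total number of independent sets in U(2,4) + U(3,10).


For a direct sum, |I(M1+M2)| = |I(M1)| * |I(M2)|.
|I(U(2,4))| = sum C(4,k) for k=0..2 = 11.
|I(U(3,10))| = sum C(10,k) for k=0..3 = 176.
Total = 11 * 176 = 1936.

1936


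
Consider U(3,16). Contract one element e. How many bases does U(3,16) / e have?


Contracting e from U(3,16) gives U(2,15).
Bases of U(2,15) = C(15,2) = (15 * 14) / (1 * 2) = 105.

105


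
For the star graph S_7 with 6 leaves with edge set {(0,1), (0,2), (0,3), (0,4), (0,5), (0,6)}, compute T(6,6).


A star on 7 vertices is a tree with 6 edges.
T(x,y) = x^(6) for any tree.
T(6,6) = 6^6 = 46656.

46656


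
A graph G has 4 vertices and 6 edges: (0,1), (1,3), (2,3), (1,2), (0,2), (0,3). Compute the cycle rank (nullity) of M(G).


Cycle rank (nullity) = |E| - r(M) = |E| - (|V| - c).
|E| = 6, |V| = 4, c = 1.
Nullity = 6 - (4 - 1) = 6 - 3 = 3.

3


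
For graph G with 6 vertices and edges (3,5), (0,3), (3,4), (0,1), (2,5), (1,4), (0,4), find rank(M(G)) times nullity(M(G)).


r(M) = |V| - c = 6 - 1 = 5.
nullity = |E| - r(M) = 7 - 5 = 2.
Product = 5 * 2 = 10.

10


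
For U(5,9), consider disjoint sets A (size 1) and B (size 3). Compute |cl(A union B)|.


|A union B| = 1 + 3 = 4 (disjoint).
In U(5,9), cl(S) = S if |S| < 5, else cl(S) = E.
Since 4 < 5, cl(A union B) = A union B.
|cl(A union B)| = 4.

4


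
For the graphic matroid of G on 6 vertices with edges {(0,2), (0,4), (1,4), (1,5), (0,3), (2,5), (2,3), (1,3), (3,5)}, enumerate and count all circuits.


A circuit in a graphic matroid = edge set of a simple cycle.
G has 6 vertices and 9 edges.
Enumerating all minimal edge subsets forming cycles...
Total circuits found: 13.

13


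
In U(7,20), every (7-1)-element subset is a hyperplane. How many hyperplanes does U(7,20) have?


Hyperplanes of U(7,20) are flats of rank 6.
In a uniform matroid, these are exactly the (6)-element subsets.
Count = C(20,6) = 20! / (6! * 14!) = 38760.

38760


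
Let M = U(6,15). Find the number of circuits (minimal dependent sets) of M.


In U(6,15), circuits are the (7)-element subsets.
Any set of 7 elements is dependent, and removing any one element gives
an independent set of size 6, so it is a minimal dependent set.
Number of circuits = C(15,7) = 6435.

6435


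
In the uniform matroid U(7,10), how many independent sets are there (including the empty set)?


Independent sets of U(7,10) are all subsets of size <= 7.
Count = (10 choose 0) + (10 choose 1) + (10 choose 2) + (10 choose 3) + (10 choose 4) + (10 choose 5) + (10 choose 6) + (10 choose 7)
     = 1 + 10 + 45 + 120 + 210 + 252 + 210 + 120
     = 968.

968


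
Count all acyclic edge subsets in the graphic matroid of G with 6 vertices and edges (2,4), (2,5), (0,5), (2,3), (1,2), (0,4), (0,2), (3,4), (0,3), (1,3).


An independent set in a graphic matroid is an acyclic edge subset.
G has 6 vertices and 10 edges.
Enumerate all 2^10 = 1024 subsets, checking for acyclicity.
Total independent sets = 430.

430


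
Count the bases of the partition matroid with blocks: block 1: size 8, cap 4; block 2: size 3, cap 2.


A basis picks exactly ci elements from block i.
Number of bases = product of C(|Si|, ci).
= C(8,4) * C(3,2)
= 70 * 3
= 210.

210


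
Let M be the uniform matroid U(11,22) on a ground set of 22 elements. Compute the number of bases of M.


Bases of U(11,22) are all 11-element subsets of the 22-element ground set.
Number of bases = C(22,11).
(22 choose 11) = 705432.

705432


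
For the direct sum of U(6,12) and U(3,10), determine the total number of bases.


Bases of a direct sum M1 + M2: |B| = |B(M1)| * |B(M2)|.
|B(U(6,12))| = C(12,6) = 924.
|B(U(3,10))| = C(10,3) = 120.
Total bases = 924 * 120 = 110880.

110880


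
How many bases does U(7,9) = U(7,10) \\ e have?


Deleting e from U(7,10) gives U(7,9) since n > r.
Bases of U(7,9) = C(9,7) = 9! / (7! * 2!) = 36.

36


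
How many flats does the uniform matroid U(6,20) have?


Flats of U(6,20): every subset of size < 6 is a flat, plus E itself.
Count = C(20,0) + C(20,1) + C(20,2) + C(20,3) + C(20,4) + C(20,5) + 1
     = 1 + 20 + 190 + 1140 + 4845 + 15504 + 1
     = 21701.

21701


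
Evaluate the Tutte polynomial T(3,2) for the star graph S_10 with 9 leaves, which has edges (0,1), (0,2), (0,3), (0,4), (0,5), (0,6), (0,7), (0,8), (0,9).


A star on 10 vertices is a tree with 9 edges.
T(x,y) = x^(9) for any tree.
T(3,2) = 3^9 = 19683.

19683


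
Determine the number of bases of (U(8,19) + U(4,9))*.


(M1+M2)* = M1* + M2*.
M1* = U(11,19), bases: C(19,11) = 75582.
M2* = U(5,9), bases: C(9,5) = 126.
|B(M*)| = 75582 * 126 = 9523332.

9523332


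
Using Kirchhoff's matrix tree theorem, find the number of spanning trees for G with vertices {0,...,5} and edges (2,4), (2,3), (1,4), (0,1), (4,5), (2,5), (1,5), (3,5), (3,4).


By Kirchhoff's matrix tree theorem, the number of spanning trees equals
the determinant of any cofactor of the Laplacian matrix L.
G has 6 vertices and 9 edges.
Computing the (5 x 5) cofactor determinant gives 40.

40


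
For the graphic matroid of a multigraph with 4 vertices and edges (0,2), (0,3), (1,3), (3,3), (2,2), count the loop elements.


In a graphic matroid, a loop is a self-loop edge (u,u) with rank 0.
Examining all 5 edges for self-loops...
Self-loops found: (3,3), (2,2)
Number of loops = 2.

2


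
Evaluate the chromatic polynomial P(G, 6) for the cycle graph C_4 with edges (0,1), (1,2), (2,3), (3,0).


P(C_4, k) = (k-1)^4 + (-1)^4*(k-1).
P(6) = (5)^4 + 5
= 625 + 5 = 630.

630


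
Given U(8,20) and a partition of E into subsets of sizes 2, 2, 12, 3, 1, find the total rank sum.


r(Ai) = min(|Ai|, 8) for each part.
Sum = min(2,8) + min(2,8) + min(12,8) + min(3,8) + min(1,8)
    = 2 + 2 + 8 + 3 + 1
    = 16.

16


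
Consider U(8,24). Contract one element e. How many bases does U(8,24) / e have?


Contracting e from U(8,24) gives U(7,23).
Bases of U(7,23) = C(23,7) = 23! / (7! * 16!) = 245157.

245157


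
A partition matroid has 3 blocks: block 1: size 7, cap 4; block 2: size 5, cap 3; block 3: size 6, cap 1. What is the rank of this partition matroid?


Rank of a partition matroid = sum of min(|Si|, ci) for each block.
= min(7,4) + min(5,3) + min(6,1)
= 4 + 3 + 1
= 8.

8


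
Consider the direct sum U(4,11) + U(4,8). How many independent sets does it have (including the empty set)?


For a direct sum, |I(M1+M2)| = |I(M1)| * |I(M2)|.
|I(U(4,11))| = sum C(11,k) for k=0..4 = 562.
|I(U(4,8))| = sum C(8,k) for k=0..4 = 163.
Total = 562 * 163 = 91606.

91606


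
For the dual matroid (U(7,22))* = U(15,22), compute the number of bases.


The dual of U(r,n) is U(n-r, n) = U(15,22).
Bases of U(15,22) are all (15)-element subsets.
|B(M*)| = C(22,15) = 170544.

170544


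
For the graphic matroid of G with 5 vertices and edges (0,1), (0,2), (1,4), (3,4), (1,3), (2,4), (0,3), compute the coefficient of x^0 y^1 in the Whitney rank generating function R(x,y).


R(x,y) = sum over A in 2^E of x^(r(E)-r(A)) * y^(|A|-r(A)).
G has 5 vertices, 7 edges. r(E) = 4.
Enumerate all 2^7 = 128 subsets.
Count subsets with r(E)-r(A)=0 and |A|-r(A)=1: 20.

20


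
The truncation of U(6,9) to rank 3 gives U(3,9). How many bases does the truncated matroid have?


Truncating U(6,9) to rank 3 gives U(3,9).
Bases of U(3,9) are all 3-element subsets of 9 elements.
Number of bases = C(9,3) = 9! / (3! * 6!) = 84.

84


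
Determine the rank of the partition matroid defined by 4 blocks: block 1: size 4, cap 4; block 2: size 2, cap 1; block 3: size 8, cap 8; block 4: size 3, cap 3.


Rank of a partition matroid = sum of min(|Si|, ci) for each block.
= min(4,4) + min(2,1) + min(8,8) + min(3,3)
= 4 + 1 + 8 + 3
= 16.

16


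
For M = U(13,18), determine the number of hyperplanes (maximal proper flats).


Hyperplanes of U(13,18) are flats of rank 12.
In a uniform matroid, these are exactly the (12)-element subsets.
Count = C(18,12) = 18! / (12! * 6!) = 18564.

18564


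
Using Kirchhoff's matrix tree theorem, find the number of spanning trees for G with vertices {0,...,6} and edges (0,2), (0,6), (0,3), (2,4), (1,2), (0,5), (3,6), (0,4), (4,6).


By Kirchhoff's matrix tree theorem, the number of spanning trees equals
the determinant of any cofactor of the Laplacian matrix L.
G has 7 vertices and 9 edges.
Computing the (6 x 6) cofactor determinant gives 21.

21


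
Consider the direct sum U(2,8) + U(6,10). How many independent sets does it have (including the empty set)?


For a direct sum, |I(M1+M2)| = |I(M1)| * |I(M2)|.
|I(U(2,8))| = sum C(8,k) for k=0..2 = 37.
|I(U(6,10))| = sum C(10,k) for k=0..6 = 848.
Total = 37 * 848 = 31376.

31376


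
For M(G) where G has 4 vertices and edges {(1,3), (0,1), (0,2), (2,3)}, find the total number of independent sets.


An independent set in a graphic matroid is an acyclic edge subset.
G has 4 vertices and 4 edges.
Enumerate all 2^4 = 16 subsets, checking for acyclicity.
Total independent sets = 15.

15


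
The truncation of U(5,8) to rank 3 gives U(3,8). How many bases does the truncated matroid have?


Truncating U(5,8) to rank 3 gives U(3,8).
Bases of U(3,8) are all 3-element subsets of 8 elements.
Number of bases = (8 choose 3) = 56.

56


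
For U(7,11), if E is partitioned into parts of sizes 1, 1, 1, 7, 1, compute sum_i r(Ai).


r(Ai) = min(|Ai|, 7) for each part.
Sum = min(1,7) + min(1,7) + min(1,7) + min(7,7) + min(1,7)
    = 1 + 1 + 1 + 7 + 1
    = 11.

11


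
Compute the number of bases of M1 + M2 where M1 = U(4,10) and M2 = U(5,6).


Bases of a direct sum M1 + M2: |B| = |B(M1)| * |B(M2)|.
|B(U(4,10))| = C(10,4) = 210.
|B(U(5,6))| = C(6,5) = 6.
Total bases = 210 * 6 = 1260.

1260


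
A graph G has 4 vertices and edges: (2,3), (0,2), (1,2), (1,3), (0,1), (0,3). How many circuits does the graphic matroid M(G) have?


A circuit in a graphic matroid = edge set of a simple cycle.
G has 4 vertices and 6 edges.
Enumerating all minimal edge subsets forming cycles...
Total circuits found: 7.

7


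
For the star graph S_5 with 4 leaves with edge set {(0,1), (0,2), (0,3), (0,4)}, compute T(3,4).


A star on 5 vertices is a tree with 4 edges.
T(x,y) = x^(4) for any tree.
T(3,4) = 3^4 = 81.

81


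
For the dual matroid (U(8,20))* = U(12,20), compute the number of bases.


The dual of U(r,n) is U(n-r, n) = U(12,20).
Bases of U(12,20) are all (12)-element subsets.
|B(M*)| = (20 choose 12) = 125970.

125970


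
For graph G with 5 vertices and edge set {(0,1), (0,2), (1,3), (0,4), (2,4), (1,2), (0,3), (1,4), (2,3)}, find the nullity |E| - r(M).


Cycle rank (nullity) = |E| - r(M) = |E| - (|V| - c).
|E| = 9, |V| = 5, c = 1.
Nullity = 9 - (5 - 1) = 9 - 4 = 5.

5


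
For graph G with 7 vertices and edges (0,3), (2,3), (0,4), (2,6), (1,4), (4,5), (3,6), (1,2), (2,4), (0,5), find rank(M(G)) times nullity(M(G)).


r(M) = |V| - c = 7 - 1 = 6.
nullity = |E| - r(M) = 10 - 6 = 4.
Product = 6 * 4 = 24.

24


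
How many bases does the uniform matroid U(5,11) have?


Bases of U(5,11) are all 5-element subsets of the 11-element ground set.
Number of bases = C(11,5).
(11 choose 5) = 462.

462


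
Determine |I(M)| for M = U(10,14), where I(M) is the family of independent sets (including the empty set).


Independent sets of U(10,14) are all subsets of size <= 10.
Count = (14 choose 0) + (14 choose 1) + (14 choose 2) + (14 choose 3) + (14 choose 4) + (14 choose 5) + (14 choose 6) + (14 choose 7) + (14 choose 8) + (14 choose 9) + (14 choose 10)
     = 1 + 14 + 91 + 364 + 1001 + 2002 + 3003 + 3432 + 3003 + 2002 + 1001
     = 15914.

15914


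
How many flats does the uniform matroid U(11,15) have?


Flats of U(11,15): every subset of size < 11 is a flat, plus E itself.
Count = (15 choose 0) + (15 choose 1) + (15 choose 2) + (15 choose 3) + (15 choose 4) + (15 choose 5) + (15 choose 6) + (15 choose 7) + (15 choose 8) + (15 choose 9) + (15 choose 10) + 1
     = 1 + 15 + 105 + 455 + 1365 + 3003 + 5005 + 6435 + 6435 + 5005 + 3003 + 1
     = 30828.

30828


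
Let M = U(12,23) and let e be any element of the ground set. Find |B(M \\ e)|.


Deleting e from U(12,23) gives U(12,22) since n > r.
Bases of U(12,22) = (22 choose 12) = 646646.

646646


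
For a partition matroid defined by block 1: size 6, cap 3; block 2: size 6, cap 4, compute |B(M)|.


A basis picks exactly ci elements from block i.
Number of bases = product of C(|Si|, ci).
= C(6,3) * C(6,4)
= 20 * 15
= 300.

300


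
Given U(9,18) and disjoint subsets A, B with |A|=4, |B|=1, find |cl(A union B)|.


|A union B| = 4 + 1 = 5 (disjoint).
In U(9,18), cl(S) = S if |S| < 9, else cl(S) = E.
Since 5 < 9, cl(A union B) = A union B.
|cl(A union B)| = 5.

5


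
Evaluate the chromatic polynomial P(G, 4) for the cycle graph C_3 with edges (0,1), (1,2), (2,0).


P(C_3, k) = (k-1)^3 + (-1)^3*(k-1).
P(4) = (3)^3 - 3
= 27 - 3 = 24.

24


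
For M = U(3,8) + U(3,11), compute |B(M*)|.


(M1+M2)* = M1* + M2*.
M1* = U(5,8), bases: C(8,5) = 56.
M2* = U(8,11), bases: C(11,8) = 165.
|B(M*)| = 56 * 165 = 9240.

9240


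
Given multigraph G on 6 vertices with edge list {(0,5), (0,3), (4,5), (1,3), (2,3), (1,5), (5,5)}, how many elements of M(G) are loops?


In a graphic matroid, a loop is a self-loop edge (u,u) with rank 0.
Examining all 7 edges for self-loops...
Self-loops found: (5,5)
Number of loops = 1.

1


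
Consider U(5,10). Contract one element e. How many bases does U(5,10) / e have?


Contracting e from U(5,10) gives U(4,9).
Bases of U(4,9) = (9 choose 4) = 126.

126


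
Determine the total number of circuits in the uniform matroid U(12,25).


In U(12,25), circuits are the (13)-element subsets.
Any set of 13 elements is dependent, and removing any one element gives
an independent set of size 12, so it is a minimal dependent set.
Number of circuits = C(25,13) = 5200300.

5200300


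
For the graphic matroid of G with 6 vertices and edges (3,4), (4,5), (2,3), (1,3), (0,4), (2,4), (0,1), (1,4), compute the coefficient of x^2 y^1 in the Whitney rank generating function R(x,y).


R(x,y) = sum over A in 2^E of x^(r(E)-r(A)) * y^(|A|-r(A)).
G has 6 vertices, 8 edges. r(E) = 5.
Enumerate all 2^8 = 256 subsets.
Count subsets with r(E)-r(A)=2 and |A|-r(A)=1: 17.

17


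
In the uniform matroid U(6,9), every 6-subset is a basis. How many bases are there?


Bases of U(6,9) are all 6-element subsets of the 9-element ground set.
Number of bases = C(9,6).
C(9,6) = 9! / (6! * 3!) = 84.

84


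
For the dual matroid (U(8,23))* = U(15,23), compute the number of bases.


The dual of U(r,n) is U(n-r, n) = U(15,23).
Bases of U(15,23) are all (15)-element subsets.
|B(M*)| = C(23,15) = 490314.

490314


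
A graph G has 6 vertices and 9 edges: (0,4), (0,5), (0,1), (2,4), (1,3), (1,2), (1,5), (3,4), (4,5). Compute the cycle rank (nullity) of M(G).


Cycle rank (nullity) = |E| - r(M) = |E| - (|V| - c).
|E| = 9, |V| = 6, c = 1.
Nullity = 9 - (6 - 1) = 9 - 5 = 4.

4


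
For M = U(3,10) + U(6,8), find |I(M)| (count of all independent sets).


For a direct sum, |I(M1+M2)| = |I(M1)| * |I(M2)|.
|I(U(3,10))| = sum C(10,k) for k=0..3 = 176.
|I(U(6,8))| = sum C(8,k) for k=0..6 = 247.
Total = 176 * 247 = 43472.

43472


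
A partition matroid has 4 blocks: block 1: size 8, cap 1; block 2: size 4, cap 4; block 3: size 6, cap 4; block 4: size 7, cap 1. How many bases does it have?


A basis picks exactly ci elements from block i.
Number of bases = product of C(|Si|, ci).
= C(8,1) * C(4,4) * C(6,4) * C(7,1)
= 8 * 1 * 15 * 7
= 840.

840


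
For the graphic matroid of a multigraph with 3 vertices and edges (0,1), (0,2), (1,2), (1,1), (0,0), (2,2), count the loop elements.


In a graphic matroid, a loop is a self-loop edge (u,u) with rank 0.
Examining all 6 edges for self-loops...
Self-loops found: (1,1), (0,0), (2,2)
Number of loops = 3.

3


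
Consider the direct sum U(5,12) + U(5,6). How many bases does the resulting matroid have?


Bases of a direct sum M1 + M2: |B| = |B(M1)| * |B(M2)|.
|B(U(5,12))| = C(12,5) = 792.
|B(U(5,6))| = C(6,5) = 6.
Total bases = 792 * 6 = 4752.

4752


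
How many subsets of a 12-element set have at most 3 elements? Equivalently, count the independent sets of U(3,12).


Independent sets of U(3,12) are all subsets of size <= 3.
Count = C(12,0) + C(12,1) + C(12,2) + C(12,3)
     = 1 + 12 + 66 + 220
     = 299.

299


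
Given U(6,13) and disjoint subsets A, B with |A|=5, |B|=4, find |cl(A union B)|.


|A union B| = 5 + 4 = 9 (disjoint).
In U(6,13), cl(S) = S if |S| < 6, else cl(S) = E.
Since 9 >= 6, cl(A union B) = E.
|cl(A union B)| = 13.

13


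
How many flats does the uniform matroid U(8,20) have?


Flats of U(8,20): every subset of size < 8 is a flat, plus E itself.
Count = C(20,0) + C(20,1) + C(20,2) + C(20,3) + C(20,4) + C(20,5) + C(20,6) + C(20,7) + 1
     = 1 + 20 + 190 + 1140 + 4845 + 15504 + 38760 + 77520 + 1
     = 137981.

137981


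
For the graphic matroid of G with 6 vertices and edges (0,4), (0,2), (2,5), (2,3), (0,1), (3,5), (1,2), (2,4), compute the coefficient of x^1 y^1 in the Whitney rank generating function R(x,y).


R(x,y) = sum over A in 2^E of x^(r(E)-r(A)) * y^(|A|-r(A)).
G has 6 vertices, 8 edges. r(E) = 5.
Enumerate all 2^8 = 256 subsets.
Count subsets with r(E)-r(A)=1 and |A|-r(A)=1: 31.

31


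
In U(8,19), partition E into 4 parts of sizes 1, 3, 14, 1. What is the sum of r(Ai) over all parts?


r(Ai) = min(|Ai|, 8) for each part.
Sum = min(1,8) + min(3,8) + min(14,8) + min(1,8)
    = 1 + 3 + 8 + 1
    = 13.

13


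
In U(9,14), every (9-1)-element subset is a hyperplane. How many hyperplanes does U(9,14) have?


Hyperplanes of U(9,14) are flats of rank 8.
In a uniform matroid, these are exactly the (8)-element subsets.
Count = C(14,8) = 14! / (8! * 6!) = 3003.

3003


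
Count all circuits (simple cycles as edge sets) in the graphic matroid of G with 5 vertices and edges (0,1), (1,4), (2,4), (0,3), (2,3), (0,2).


A circuit in a graphic matroid = edge set of a simple cycle.
G has 5 vertices and 6 edges.
Enumerating all minimal edge subsets forming cycles...
Total circuits found: 3.

3


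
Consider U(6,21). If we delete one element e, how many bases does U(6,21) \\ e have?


Deleting e from U(6,21) gives U(6,20) since n > r.
Bases of U(6,20) = C(20,6) = 20! / (6! * 14!) = 38760.

38760


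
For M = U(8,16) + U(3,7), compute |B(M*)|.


(M1+M2)* = M1* + M2*.
M1* = U(8,16), bases: C(16,8) = 12870.
M2* = U(4,7), bases: C(7,4) = 35.
|B(M*)| = 12870 * 35 = 450450.

450450


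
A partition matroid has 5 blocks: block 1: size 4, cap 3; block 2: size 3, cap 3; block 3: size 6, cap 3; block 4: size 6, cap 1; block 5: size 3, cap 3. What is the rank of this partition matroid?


Rank of a partition matroid = sum of min(|Si|, ci) for each block.
= min(4,3) + min(3,3) + min(6,3) + min(6,1) + min(3,3)
= 3 + 3 + 3 + 1 + 3
= 13.

13


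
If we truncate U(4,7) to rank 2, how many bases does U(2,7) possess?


Truncating U(4,7) to rank 2 gives U(2,7).
Bases of U(2,7) are all 2-element subsets of 7 elements.
Number of bases = C(7,2) = (7 * 6) / (1 * 2) = 21.

21


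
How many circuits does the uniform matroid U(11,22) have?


In U(11,22), circuits are the (12)-element subsets.
Any set of 12 elements is dependent, and removing any one element gives
an independent set of size 11, so it is a minimal dependent set.
Number of circuits = C(22,12) = 646646.

646646


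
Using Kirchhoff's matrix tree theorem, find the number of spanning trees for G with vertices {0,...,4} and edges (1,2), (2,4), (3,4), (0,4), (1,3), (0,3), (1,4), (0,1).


By Kirchhoff's matrix tree theorem, the number of spanning trees equals
the determinant of any cofactor of the Laplacian matrix L.
G has 5 vertices and 8 edges.
Computing the (4 x 4) cofactor determinant gives 40.

40


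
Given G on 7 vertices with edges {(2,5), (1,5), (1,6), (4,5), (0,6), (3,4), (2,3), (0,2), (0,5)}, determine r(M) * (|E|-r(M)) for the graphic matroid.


r(M) = |V| - c = 7 - 1 = 6.
nullity = |E| - r(M) = 9 - 6 = 3.
Product = 6 * 3 = 18.

18


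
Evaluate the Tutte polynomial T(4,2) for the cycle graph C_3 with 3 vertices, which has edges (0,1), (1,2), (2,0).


T(C_3; x,y) = x + x^2 + ... + x^(2) + y.
T(4,2) = 4^1 + 4^2 + 2
= 4 + 16 + 2
= 22.

22


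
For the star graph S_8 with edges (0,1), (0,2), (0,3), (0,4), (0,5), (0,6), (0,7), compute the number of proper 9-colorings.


P(tree, k) = k * (k-1)^(7) for any tree on 8 vertices.
P(9) = 9 * 8^7 = 9 * 2097152 = 18874368.

18874368


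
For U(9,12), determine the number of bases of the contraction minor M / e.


Contracting e from U(9,12) gives U(8,11).
Bases of U(8,11) = C(11,8) = 11! / (8! * 3!) = 165.

165


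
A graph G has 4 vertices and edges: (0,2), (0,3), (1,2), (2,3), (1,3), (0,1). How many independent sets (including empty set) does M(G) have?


An independent set in a graphic matroid is an acyclic edge subset.
G has 4 vertices and 6 edges.
Enumerate all 2^6 = 64 subsets, checking for acyclicity.
Total independent sets = 38.

38


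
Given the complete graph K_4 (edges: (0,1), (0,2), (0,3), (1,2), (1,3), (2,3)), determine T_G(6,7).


T(K_4; x,y) = x^3 + 3x^2 + 4xy + 2x + y^3 + 3y^2 + 2y.
Substituting x=6, y=7:
= 216 + 108 + 168 + 12 + 343 + 147 + 14
= 1008.

1008


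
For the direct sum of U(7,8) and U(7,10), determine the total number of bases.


Bases of a direct sum M1 + M2: |B| = |B(M1)| * |B(M2)|.
|B(U(7,8))| = C(8,7) = 8.
|B(U(7,10))| = C(10,7) = 120.
Total bases = 8 * 120 = 960.

960


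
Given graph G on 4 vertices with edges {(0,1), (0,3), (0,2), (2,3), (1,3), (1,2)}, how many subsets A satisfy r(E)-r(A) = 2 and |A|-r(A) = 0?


R(x,y) = sum over A in 2^E of x^(r(E)-r(A)) * y^(|A|-r(A)).
G has 4 vertices, 6 edges. r(E) = 3.
Enumerate all 2^6 = 64 subsets.
Count subsets with r(E)-r(A)=2 and |A|-r(A)=0: 6.

6


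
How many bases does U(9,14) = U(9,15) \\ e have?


Deleting e from U(9,15) gives U(9,14) since n > r.
Bases of U(9,14) = C(14,9) = 2002.

2002


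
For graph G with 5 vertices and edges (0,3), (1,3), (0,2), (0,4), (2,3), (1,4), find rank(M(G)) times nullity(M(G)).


r(M) = |V| - c = 5 - 1 = 4.
nullity = |E| - r(M) = 6 - 4 = 2.
Product = 4 * 2 = 8.

8


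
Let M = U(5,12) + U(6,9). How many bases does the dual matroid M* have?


(M1+M2)* = M1* + M2*.
M1* = U(7,12), bases: C(12,7) = 792.
M2* = U(3,9), bases: C(9,3) = 84.
|B(M*)| = 792 * 84 = 66528.

66528


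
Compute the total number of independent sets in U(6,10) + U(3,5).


For a direct sum, |I(M1+M2)| = |I(M1)| * |I(M2)|.
|I(U(6,10))| = sum C(10,k) for k=0..6 = 848.
|I(U(3,5))| = sum C(5,k) for k=0..3 = 26.
Total = 848 * 26 = 22048.

22048


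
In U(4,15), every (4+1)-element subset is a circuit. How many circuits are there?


In U(4,15), circuits are the (5)-element subsets.
Any set of 5 elements is dependent, and removing any one element gives
an independent set of size 4, so it is a minimal dependent set.
Number of circuits = C(15,5) = 15! / (5! * 10!) = 3003.

3003


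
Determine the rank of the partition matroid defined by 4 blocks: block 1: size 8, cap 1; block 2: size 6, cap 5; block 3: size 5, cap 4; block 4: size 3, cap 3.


Rank of a partition matroid = sum of min(|Si|, ci) for each block.
= min(8,1) + min(6,5) + min(5,4) + min(3,3)
= 1 + 5 + 4 + 3
= 13.

13


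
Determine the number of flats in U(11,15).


Flats of U(11,15): every subset of size < 11 is a flat, plus E itself.
Count = C(15,0) + C(15,1) + C(15,2) + C(15,3) + C(15,4) + C(15,5) + C(15,6) + C(15,7) + C(15,8) + C(15,9) + C(15,10) + 1
     = 1 + 15 + 105 + 455 + 1365 + 3003 + 5005 + 6435 + 6435 + 5005 + 3003 + 1
     = 30828.

30828


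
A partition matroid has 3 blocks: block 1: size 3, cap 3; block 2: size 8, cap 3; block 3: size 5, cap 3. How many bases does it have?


A basis picks exactly ci elements from block i.
Number of bases = product of C(|Si|, ci).
= C(3,3) * C(8,3) * C(5,3)
= 1 * 56 * 10
= 560.

560


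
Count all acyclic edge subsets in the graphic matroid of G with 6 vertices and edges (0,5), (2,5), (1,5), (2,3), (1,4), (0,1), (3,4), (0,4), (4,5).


An independent set in a graphic matroid is an acyclic edge subset.
G has 6 vertices and 9 edges.
Enumerate all 2^9 = 512 subsets, checking for acyclicity.
Total independent sets = 280.

280


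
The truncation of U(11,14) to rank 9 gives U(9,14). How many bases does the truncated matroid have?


Truncating U(11,14) to rank 9 gives U(9,14).
Bases of U(9,14) are all 9-element subsets of 14 elements.
Number of bases = C(14,9) = 14! / (9! * 5!) = 2002.

2002


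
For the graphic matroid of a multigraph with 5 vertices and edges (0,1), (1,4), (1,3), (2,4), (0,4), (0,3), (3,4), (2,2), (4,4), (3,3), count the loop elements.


In a graphic matroid, a loop is a self-loop edge (u,u) with rank 0.
Examining all 10 edges for self-loops...
Self-loops found: (2,2), (4,4), (3,3)
Number of loops = 3.

3


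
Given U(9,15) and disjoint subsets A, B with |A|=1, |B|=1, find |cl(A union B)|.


|A union B| = 1 + 1 = 2 (disjoint).
In U(9,15), cl(S) = S if |S| < 9, else cl(S) = E.
Since 2 < 9, cl(A union B) = A union B.
|cl(A union B)| = 2.

2


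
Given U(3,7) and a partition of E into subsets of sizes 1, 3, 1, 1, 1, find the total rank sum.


r(Ai) = min(|Ai|, 3) for each part.
Sum = min(1,3) + min(3,3) + min(1,3) + min(1,3) + min(1,3)
    = 1 + 3 + 1 + 1 + 1
    = 7.

7


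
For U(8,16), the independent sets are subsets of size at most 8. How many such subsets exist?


Independent sets of U(8,16) are all subsets of size <= 8.
Count = (16 choose 0) + (16 choose 1) + (16 choose 2) + (16 choose 3) + (16 choose 4) + (16 choose 5) + (16 choose 6) + (16 choose 7) + (16 choose 8)
     = 1 + 16 + 120 + 560 + 1820 + 4368 + 8008 + 11440 + 12870
     = 39203.

39203


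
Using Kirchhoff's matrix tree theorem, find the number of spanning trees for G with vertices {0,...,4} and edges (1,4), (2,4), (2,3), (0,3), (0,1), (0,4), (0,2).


By Kirchhoff's matrix tree theorem, the number of spanning trees equals
the determinant of any cofactor of the Laplacian matrix L.
G has 5 vertices and 7 edges.
Computing the (4 x 4) cofactor determinant gives 21.

21


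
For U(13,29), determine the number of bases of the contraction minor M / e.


Contracting e from U(13,29) gives U(12,28).
Bases of U(12,28) = C(28,12) = 28! / (12! * 16!) = 30421755.

30421755


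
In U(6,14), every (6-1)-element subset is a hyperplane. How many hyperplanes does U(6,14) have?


Hyperplanes of U(6,14) are flats of rank 5.
In a uniform matroid, these are exactly the (5)-element subsets.
Count = (14 choose 5) = 2002.

2002


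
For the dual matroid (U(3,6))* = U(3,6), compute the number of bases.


The dual of U(r,n) is U(n-r, n) = U(3,6).
Bases of U(3,6) are all (3)-element subsets.
|B(M*)| = C(6,3) = 6! / (3! * 3!) = 20.

20


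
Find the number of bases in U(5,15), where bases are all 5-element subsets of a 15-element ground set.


Bases of U(5,15) are all 5-element subsets of the 15-element ground set.
Number of bases = C(15,5).
C(15,5) = 3003.

3003


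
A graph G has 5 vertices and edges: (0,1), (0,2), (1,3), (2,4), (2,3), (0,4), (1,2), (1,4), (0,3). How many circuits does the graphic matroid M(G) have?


A circuit in a graphic matroid = edge set of a simple cycle.
G has 5 vertices and 9 edges.
Enumerating all minimal edge subsets forming cycles...
Total circuits found: 22.

22


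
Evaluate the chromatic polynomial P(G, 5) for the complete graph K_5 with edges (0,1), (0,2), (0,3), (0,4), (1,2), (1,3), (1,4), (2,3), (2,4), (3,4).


P(K_5, k) = k(k-1)(k-2)...(k-4).
P(5) = (5) * (4) * (3) * (2) * (1) = 120.

120


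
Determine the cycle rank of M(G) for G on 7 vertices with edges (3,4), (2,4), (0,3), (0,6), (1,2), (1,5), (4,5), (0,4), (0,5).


Cycle rank (nullity) = |E| - r(M) = |E| - (|V| - c).
|E| = 9, |V| = 7, c = 1.
Nullity = 9 - (7 - 1) = 9 - 6 = 3.

3


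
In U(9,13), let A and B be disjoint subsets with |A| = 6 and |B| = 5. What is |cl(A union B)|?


|A union B| = 6 + 5 = 11 (disjoint).
In U(9,13), cl(S) = S if |S| < 9, else cl(S) = E.
Since 11 >= 9, cl(A union B) = E.
|cl(A union B)| = 13.

13


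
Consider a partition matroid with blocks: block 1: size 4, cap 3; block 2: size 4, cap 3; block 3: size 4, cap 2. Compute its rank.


Rank of a partition matroid = sum of min(|Si|, ci) for each block.
= min(4,3) + min(4,3) + min(4,2)
= 3 + 3 + 2
= 8.

8


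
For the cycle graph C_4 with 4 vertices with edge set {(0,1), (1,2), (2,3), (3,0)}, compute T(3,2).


T(C_4; x,y) = x + x^2 + ... + x^(3) + y.
T(3,2) = 3^1 + 3^2 + 3^3 + 2
= 3 + 9 + 27 + 2
= 41.

41


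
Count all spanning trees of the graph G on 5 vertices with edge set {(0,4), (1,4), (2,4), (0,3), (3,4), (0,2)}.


By Kirchhoff's matrix tree theorem, the number of spanning trees equals
the determinant of any cofactor of the Laplacian matrix L.
G has 5 vertices and 6 edges.
Computing the (4 x 4) cofactor determinant gives 8.

8


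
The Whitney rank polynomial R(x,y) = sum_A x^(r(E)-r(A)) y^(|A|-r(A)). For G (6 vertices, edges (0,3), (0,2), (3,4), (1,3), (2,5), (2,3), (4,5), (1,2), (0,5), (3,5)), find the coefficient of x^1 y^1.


R(x,y) = sum over A in 2^E of x^(r(E)-r(A)) * y^(|A|-r(A)).
G has 6 vertices, 10 edges. r(E) = 5.
Enumerate all 2^10 = 1024 subsets.
Count subsets with r(E)-r(A)=1 and |A|-r(A)=1: 143.

143


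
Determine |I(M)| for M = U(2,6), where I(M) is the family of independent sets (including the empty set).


Independent sets of U(2,6) are all subsets of size <= 2.
Count = C(6,0) + C(6,1) + C(6,2)
     = 1 + 6 + 15
     = 22.

22


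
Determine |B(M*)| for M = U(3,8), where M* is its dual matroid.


The dual of U(r,n) is U(n-r, n) = U(5,8).
Bases of U(5,8) are all (5)-element subsets.
|B(M*)| = (8 choose 5) = 56.

56


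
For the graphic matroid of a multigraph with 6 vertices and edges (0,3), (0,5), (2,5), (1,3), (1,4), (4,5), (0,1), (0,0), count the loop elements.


In a graphic matroid, a loop is a self-loop edge (u,u) with rank 0.
Examining all 8 edges for self-loops...
Self-loops found: (0,0)
Number of loops = 1.

1
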